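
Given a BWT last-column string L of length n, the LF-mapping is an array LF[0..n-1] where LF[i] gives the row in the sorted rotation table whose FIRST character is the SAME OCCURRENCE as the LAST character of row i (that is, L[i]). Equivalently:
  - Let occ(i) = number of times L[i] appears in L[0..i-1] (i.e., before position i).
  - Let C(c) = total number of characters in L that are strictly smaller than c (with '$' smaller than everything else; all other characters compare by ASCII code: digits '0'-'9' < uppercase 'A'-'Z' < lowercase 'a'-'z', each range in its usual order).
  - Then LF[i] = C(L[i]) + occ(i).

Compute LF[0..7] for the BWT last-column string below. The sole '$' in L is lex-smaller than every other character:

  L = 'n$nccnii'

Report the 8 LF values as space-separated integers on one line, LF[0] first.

Answer: 5 0 6 1 2 7 3 4

Derivation:
Char counts: '$':1, 'c':2, 'i':2, 'n':3
C (first-col start): C('$')=0, C('c')=1, C('i')=3, C('n')=5
L[0]='n': occ=0, LF[0]=C('n')+0=5+0=5
L[1]='$': occ=0, LF[1]=C('$')+0=0+0=0
L[2]='n': occ=1, LF[2]=C('n')+1=5+1=6
L[3]='c': occ=0, LF[3]=C('c')+0=1+0=1
L[4]='c': occ=1, LF[4]=C('c')+1=1+1=2
L[5]='n': occ=2, LF[5]=C('n')+2=5+2=7
L[6]='i': occ=0, LF[6]=C('i')+0=3+0=3
L[7]='i': occ=1, LF[7]=C('i')+1=3+1=4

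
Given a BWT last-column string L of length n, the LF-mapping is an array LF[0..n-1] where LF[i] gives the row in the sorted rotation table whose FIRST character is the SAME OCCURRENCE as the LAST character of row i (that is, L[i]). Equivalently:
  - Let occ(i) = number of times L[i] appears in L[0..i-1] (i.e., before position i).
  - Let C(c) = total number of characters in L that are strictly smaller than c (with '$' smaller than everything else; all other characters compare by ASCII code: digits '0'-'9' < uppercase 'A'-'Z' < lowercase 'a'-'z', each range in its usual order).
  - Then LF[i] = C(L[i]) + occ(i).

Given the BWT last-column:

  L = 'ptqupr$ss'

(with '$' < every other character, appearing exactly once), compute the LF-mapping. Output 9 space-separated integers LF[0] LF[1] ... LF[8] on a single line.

Answer: 1 7 3 8 2 4 0 5 6

Derivation:
Char counts: '$':1, 'p':2, 'q':1, 'r':1, 's':2, 't':1, 'u':1
C (first-col start): C('$')=0, C('p')=1, C('q')=3, C('r')=4, C('s')=5, C('t')=7, C('u')=8
L[0]='p': occ=0, LF[0]=C('p')+0=1+0=1
L[1]='t': occ=0, LF[1]=C('t')+0=7+0=7
L[2]='q': occ=0, LF[2]=C('q')+0=3+0=3
L[3]='u': occ=0, LF[3]=C('u')+0=8+0=8
L[4]='p': occ=1, LF[4]=C('p')+1=1+1=2
L[5]='r': occ=0, LF[5]=C('r')+0=4+0=4
L[6]='$': occ=0, LF[6]=C('$')+0=0+0=0
L[7]='s': occ=0, LF[7]=C('s')+0=5+0=5
L[8]='s': occ=1, LF[8]=C('s')+1=5+1=6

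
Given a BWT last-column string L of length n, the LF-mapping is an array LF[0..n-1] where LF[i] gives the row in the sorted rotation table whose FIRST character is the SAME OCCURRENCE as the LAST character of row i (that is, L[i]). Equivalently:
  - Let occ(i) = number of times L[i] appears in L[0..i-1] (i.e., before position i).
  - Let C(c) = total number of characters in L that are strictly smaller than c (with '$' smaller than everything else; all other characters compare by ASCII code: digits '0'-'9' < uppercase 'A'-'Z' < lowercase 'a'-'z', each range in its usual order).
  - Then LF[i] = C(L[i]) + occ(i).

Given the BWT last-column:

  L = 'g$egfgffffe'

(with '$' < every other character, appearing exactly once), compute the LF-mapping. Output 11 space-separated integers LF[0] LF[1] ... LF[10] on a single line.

Char counts: '$':1, 'e':2, 'f':5, 'g':3
C (first-col start): C('$')=0, C('e')=1, C('f')=3, C('g')=8
L[0]='g': occ=0, LF[0]=C('g')+0=8+0=8
L[1]='$': occ=0, LF[1]=C('$')+0=0+0=0
L[2]='e': occ=0, LF[2]=C('e')+0=1+0=1
L[3]='g': occ=1, LF[3]=C('g')+1=8+1=9
L[4]='f': occ=0, LF[4]=C('f')+0=3+0=3
L[5]='g': occ=2, LF[5]=C('g')+2=8+2=10
L[6]='f': occ=1, LF[6]=C('f')+1=3+1=4
L[7]='f': occ=2, LF[7]=C('f')+2=3+2=5
L[8]='f': occ=3, LF[8]=C('f')+3=3+3=6
L[9]='f': occ=4, LF[9]=C('f')+4=3+4=7
L[10]='e': occ=1, LF[10]=C('e')+1=1+1=2

Answer: 8 0 1 9 3 10 4 5 6 7 2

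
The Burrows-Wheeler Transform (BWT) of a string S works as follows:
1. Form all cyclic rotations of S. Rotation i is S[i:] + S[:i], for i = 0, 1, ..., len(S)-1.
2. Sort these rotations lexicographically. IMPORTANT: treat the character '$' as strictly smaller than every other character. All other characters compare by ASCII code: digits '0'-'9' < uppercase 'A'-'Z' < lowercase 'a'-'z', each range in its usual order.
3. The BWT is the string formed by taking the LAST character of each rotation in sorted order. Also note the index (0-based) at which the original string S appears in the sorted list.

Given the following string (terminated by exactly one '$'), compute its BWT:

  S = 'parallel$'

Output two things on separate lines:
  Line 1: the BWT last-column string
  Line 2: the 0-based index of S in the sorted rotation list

Answer: lrplela$a
7

Derivation:
All 9 rotations (rotation i = S[i:]+S[:i]):
  rot[0] = parallel$
  rot[1] = arallel$p
  rot[2] = rallel$pa
  rot[3] = allel$par
  rot[4] = llel$para
  rot[5] = lel$paral
  rot[6] = el$parall
  rot[7] = l$paralle
  rot[8] = $parallel
Sorted (with $ < everything):
  sorted[0] = $parallel  (last char: 'l')
  sorted[1] = allel$par  (last char: 'r')
  sorted[2] = arallel$p  (last char: 'p')
  sorted[3] = el$parall  (last char: 'l')
  sorted[4] = l$paralle  (last char: 'e')
  sorted[5] = lel$paral  (last char: 'l')
  sorted[6] = llel$para  (last char: 'a')
  sorted[7] = parallel$  (last char: '$')
  sorted[8] = rallel$pa  (last char: 'a')
Last column: lrplela$a
Original string S is at sorted index 7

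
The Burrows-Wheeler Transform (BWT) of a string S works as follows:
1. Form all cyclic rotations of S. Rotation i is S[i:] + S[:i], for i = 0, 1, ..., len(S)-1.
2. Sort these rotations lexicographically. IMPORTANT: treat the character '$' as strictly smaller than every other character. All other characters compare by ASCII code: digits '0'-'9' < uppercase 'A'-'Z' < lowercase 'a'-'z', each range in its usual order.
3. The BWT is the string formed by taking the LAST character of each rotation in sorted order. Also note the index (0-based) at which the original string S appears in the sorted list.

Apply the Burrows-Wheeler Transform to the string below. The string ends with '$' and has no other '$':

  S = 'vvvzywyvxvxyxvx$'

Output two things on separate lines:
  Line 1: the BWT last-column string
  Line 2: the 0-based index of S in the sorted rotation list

All 16 rotations (rotation i = S[i:]+S[:i]):
  rot[0] = vvvzywyvxvxyxvx$
  rot[1] = vvzywyvxvxyxvx$v
  rot[2] = vzywyvxvxyxvx$vv
  rot[3] = zywyvxvxyxvx$vvv
  rot[4] = ywyvxvxyxvx$vvvz
  rot[5] = wyvxvxyxvx$vvvzy
  rot[6] = yvxvxyxvx$vvvzyw
  rot[7] = vxvxyxvx$vvvzywy
  rot[8] = xvxyxvx$vvvzywyv
  rot[9] = vxyxvx$vvvzywyvx
  rot[10] = xyxvx$vvvzywyvxv
  rot[11] = yxvx$vvvzywyvxvx
  rot[12] = xvx$vvvzywyvxvxy
  rot[13] = vx$vvvzywyvxvxyx
  rot[14] = x$vvvzywyvxvxyxv
  rot[15] = $vvvzywyvxvxyxvx
Sorted (with $ < everything):
  sorted[0] = $vvvzywyvxvxyxvx  (last char: 'x')
  sorted[1] = vvvzywyvxvxyxvx$  (last char: '$')
  sorted[2] = vvzywyvxvxyxvx$v  (last char: 'v')
  sorted[3] = vx$vvvzywyvxvxyx  (last char: 'x')
  sorted[4] = vxvxyxvx$vvvzywy  (last char: 'y')
  sorted[5] = vxyxvx$vvvzywyvx  (last char: 'x')
  sorted[6] = vzywyvxvxyxvx$vv  (last char: 'v')
  sorted[7] = wyvxvxyxvx$vvvzy  (last char: 'y')
  sorted[8] = x$vvvzywyvxvxyxv  (last char: 'v')
  sorted[9] = xvx$vvvzywyvxvxy  (last char: 'y')
  sorted[10] = xvxyxvx$vvvzywyv  (last char: 'v')
  sorted[11] = xyxvx$vvvzywyvxv  (last char: 'v')
  sorted[12] = yvxvxyxvx$vvvzyw  (last char: 'w')
  sorted[13] = ywyvxvxyxvx$vvvz  (last char: 'z')
  sorted[14] = yxvx$vvvzywyvxvx  (last char: 'x')
  sorted[15] = zywyvxvxyxvx$vvv  (last char: 'v')
Last column: x$vxyxvyvyvvwzxv
Original string S is at sorted index 1

Answer: x$vxyxvyvyvvwzxv
1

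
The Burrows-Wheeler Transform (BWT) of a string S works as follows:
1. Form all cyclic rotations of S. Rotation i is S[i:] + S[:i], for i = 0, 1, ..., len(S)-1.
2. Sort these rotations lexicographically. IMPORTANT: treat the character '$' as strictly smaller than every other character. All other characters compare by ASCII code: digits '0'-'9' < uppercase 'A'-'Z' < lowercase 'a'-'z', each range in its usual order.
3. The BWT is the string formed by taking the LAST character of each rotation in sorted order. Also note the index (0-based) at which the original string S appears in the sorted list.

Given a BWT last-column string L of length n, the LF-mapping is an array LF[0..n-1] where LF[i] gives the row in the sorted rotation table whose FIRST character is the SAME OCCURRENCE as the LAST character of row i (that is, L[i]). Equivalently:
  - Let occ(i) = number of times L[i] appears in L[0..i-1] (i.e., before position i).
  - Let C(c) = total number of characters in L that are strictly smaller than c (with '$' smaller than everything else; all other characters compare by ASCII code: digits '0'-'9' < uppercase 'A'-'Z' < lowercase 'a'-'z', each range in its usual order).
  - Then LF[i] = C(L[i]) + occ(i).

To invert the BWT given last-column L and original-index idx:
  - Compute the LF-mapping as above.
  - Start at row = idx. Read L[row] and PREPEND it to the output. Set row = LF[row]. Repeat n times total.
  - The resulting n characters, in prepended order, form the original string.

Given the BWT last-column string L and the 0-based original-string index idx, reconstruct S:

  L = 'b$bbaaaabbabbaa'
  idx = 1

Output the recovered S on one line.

Answer: aaabbbaabaabbb$

Derivation:
LF mapping: 8 0 9 10 1 2 3 4 11 12 5 13 14 6 7
Walk LF starting at row 1, prepending L[row]:
  step 1: row=1, L[1]='$', prepend. Next row=LF[1]=0
  step 2: row=0, L[0]='b', prepend. Next row=LF[0]=8
  step 3: row=8, L[8]='b', prepend. Next row=LF[8]=11
  step 4: row=11, L[11]='b', prepend. Next row=LF[11]=13
  step 5: row=13, L[13]='a', prepend. Next row=LF[13]=6
  step 6: row=6, L[6]='a', prepend. Next row=LF[6]=3
  step 7: row=3, L[3]='b', prepend. Next row=LF[3]=10
  step 8: row=10, L[10]='a', prepend. Next row=LF[10]=5
  step 9: row=5, L[5]='a', prepend. Next row=LF[5]=2
  step 10: row=2, L[2]='b', prepend. Next row=LF[2]=9
  step 11: row=9, L[9]='b', prepend. Next row=LF[9]=12
  step 12: row=12, L[12]='b', prepend. Next row=LF[12]=14
  step 13: row=14, L[14]='a', prepend. Next row=LF[14]=7
  step 14: row=7, L[7]='a', prepend. Next row=LF[7]=4
  step 15: row=4, L[4]='a', prepend. Next row=LF[4]=1
Reversed output: aaabbbaabaabbb$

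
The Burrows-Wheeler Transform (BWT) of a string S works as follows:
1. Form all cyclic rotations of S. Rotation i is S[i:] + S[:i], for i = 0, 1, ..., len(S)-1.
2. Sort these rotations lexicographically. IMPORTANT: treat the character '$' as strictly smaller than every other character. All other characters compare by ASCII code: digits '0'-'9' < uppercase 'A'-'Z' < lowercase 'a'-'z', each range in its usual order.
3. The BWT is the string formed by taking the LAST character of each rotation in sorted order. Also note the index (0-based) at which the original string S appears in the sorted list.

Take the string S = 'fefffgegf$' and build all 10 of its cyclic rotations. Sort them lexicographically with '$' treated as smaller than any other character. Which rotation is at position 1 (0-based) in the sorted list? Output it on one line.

Answer: efffgegf$f

Derivation:
All 10 rotations (rotation i = S[i:]+S[:i]):
  rot[0] = fefffgegf$
  rot[1] = efffgegf$f
  rot[2] = fffgegf$fe
  rot[3] = ffgegf$fef
  rot[4] = fgegf$feff
  rot[5] = gegf$fefff
  rot[6] = egf$fefffg
  rot[7] = gf$fefffge
  rot[8] = f$fefffgeg
  rot[9] = $fefffgegf
Sorted (with $ < everything):
  sorted[0] = $fefffgegf
  sorted[1] = efffgegf$f
  sorted[2] = egf$fefffg
  sorted[3] = f$fefffgeg
  sorted[4] = fefffgegf$
  sorted[5] = fffgegf$fe
  sorted[6] = ffgegf$fef
  sorted[7] = fgegf$feff
  sorted[8] = gegf$fefff
  sorted[9] = gf$fefffge
sorted[1] = efffgegf$f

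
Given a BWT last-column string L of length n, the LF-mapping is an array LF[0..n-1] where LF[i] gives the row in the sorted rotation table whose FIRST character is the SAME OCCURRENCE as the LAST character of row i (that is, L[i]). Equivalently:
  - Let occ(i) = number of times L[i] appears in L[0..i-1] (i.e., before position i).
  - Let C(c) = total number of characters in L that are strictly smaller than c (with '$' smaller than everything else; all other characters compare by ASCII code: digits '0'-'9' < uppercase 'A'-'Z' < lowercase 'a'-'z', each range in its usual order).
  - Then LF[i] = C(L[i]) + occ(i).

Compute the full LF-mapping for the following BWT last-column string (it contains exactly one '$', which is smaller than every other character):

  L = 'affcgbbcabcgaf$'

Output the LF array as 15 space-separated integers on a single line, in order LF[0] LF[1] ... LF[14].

Answer: 1 10 11 7 13 4 5 8 2 6 9 14 3 12 0

Derivation:
Char counts: '$':1, 'a':3, 'b':3, 'c':3, 'f':3, 'g':2
C (first-col start): C('$')=0, C('a')=1, C('b')=4, C('c')=7, C('f')=10, C('g')=13
L[0]='a': occ=0, LF[0]=C('a')+0=1+0=1
L[1]='f': occ=0, LF[1]=C('f')+0=10+0=10
L[2]='f': occ=1, LF[2]=C('f')+1=10+1=11
L[3]='c': occ=0, LF[3]=C('c')+0=7+0=7
L[4]='g': occ=0, LF[4]=C('g')+0=13+0=13
L[5]='b': occ=0, LF[5]=C('b')+0=4+0=4
L[6]='b': occ=1, LF[6]=C('b')+1=4+1=5
L[7]='c': occ=1, LF[7]=C('c')+1=7+1=8
L[8]='a': occ=1, LF[8]=C('a')+1=1+1=2
L[9]='b': occ=2, LF[9]=C('b')+2=4+2=6
L[10]='c': occ=2, LF[10]=C('c')+2=7+2=9
L[11]='g': occ=1, LF[11]=C('g')+1=13+1=14
L[12]='a': occ=2, LF[12]=C('a')+2=1+2=3
L[13]='f': occ=2, LF[13]=C('f')+2=10+2=12
L[14]='$': occ=0, LF[14]=C('$')+0=0+0=0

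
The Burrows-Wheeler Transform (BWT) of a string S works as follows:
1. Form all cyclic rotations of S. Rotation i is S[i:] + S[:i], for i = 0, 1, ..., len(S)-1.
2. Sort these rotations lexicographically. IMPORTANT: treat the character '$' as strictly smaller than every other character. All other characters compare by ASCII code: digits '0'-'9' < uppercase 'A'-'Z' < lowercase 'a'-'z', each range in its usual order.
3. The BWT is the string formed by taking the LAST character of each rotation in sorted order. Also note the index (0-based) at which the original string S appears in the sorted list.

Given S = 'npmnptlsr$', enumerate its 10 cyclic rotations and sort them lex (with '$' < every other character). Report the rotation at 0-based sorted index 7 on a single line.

Answer: r$npmnptls

Derivation:
All 10 rotations (rotation i = S[i:]+S[:i]):
  rot[0] = npmnptlsr$
  rot[1] = pmnptlsr$n
  rot[2] = mnptlsr$np
  rot[3] = nptlsr$npm
  rot[4] = ptlsr$npmn
  rot[5] = tlsr$npmnp
  rot[6] = lsr$npmnpt
  rot[7] = sr$npmnptl
  rot[8] = r$npmnptls
  rot[9] = $npmnptlsr
Sorted (with $ < everything):
  sorted[0] = $npmnptlsr
  sorted[1] = lsr$npmnpt
  sorted[2] = mnptlsr$np
  sorted[3] = npmnptlsr$
  sorted[4] = nptlsr$npm
  sorted[5] = pmnptlsr$n
  sorted[6] = ptlsr$npmn
  sorted[7] = r$npmnptls
  sorted[8] = sr$npmnptl
  sorted[9] = tlsr$npmnp
sorted[7] = r$npmnptls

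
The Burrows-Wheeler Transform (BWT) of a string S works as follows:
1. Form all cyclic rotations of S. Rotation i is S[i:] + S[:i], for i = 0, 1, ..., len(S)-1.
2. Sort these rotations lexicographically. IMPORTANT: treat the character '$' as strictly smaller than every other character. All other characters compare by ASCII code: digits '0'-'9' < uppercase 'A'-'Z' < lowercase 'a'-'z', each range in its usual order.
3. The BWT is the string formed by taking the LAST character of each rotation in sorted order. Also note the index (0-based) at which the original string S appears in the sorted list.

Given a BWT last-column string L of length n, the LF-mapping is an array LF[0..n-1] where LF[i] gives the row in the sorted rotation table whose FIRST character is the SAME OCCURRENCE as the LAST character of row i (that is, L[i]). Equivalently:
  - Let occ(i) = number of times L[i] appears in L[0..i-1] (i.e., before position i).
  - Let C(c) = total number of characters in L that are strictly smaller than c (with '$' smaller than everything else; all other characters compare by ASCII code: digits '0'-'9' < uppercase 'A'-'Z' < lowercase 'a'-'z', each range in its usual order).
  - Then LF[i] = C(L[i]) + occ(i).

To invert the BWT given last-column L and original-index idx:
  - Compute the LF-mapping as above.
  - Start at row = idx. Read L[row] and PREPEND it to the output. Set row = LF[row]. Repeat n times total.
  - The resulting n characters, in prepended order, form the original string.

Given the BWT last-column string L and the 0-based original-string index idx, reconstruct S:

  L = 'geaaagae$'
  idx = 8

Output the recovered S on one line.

Answer: geaaaaeg$

Derivation:
LF mapping: 7 5 1 2 3 8 4 6 0
Walk LF starting at row 8, prepending L[row]:
  step 1: row=8, L[8]='$', prepend. Next row=LF[8]=0
  step 2: row=0, L[0]='g', prepend. Next row=LF[0]=7
  step 3: row=7, L[7]='e', prepend. Next row=LF[7]=6
  step 4: row=6, L[6]='a', prepend. Next row=LF[6]=4
  step 5: row=4, L[4]='a', prepend. Next row=LF[4]=3
  step 6: row=3, L[3]='a', prepend. Next row=LF[3]=2
  step 7: row=2, L[2]='a', prepend. Next row=LF[2]=1
  step 8: row=1, L[1]='e', prepend. Next row=LF[1]=5
  step 9: row=5, L[5]='g', prepend. Next row=LF[5]=8
Reversed output: geaaaaeg$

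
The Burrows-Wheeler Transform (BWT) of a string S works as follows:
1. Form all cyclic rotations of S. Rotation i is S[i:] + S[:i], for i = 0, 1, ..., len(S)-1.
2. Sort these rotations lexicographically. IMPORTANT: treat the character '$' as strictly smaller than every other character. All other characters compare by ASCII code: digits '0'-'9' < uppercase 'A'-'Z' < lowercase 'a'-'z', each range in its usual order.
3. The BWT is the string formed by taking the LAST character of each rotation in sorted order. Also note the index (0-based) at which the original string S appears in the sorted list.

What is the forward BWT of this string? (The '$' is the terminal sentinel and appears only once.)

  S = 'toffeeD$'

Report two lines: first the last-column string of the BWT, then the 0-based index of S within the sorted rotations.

All 8 rotations (rotation i = S[i:]+S[:i]):
  rot[0] = toffeeD$
  rot[1] = offeeD$t
  rot[2] = ffeeD$to
  rot[3] = feeD$tof
  rot[4] = eeD$toff
  rot[5] = eD$toffe
  rot[6] = D$toffee
  rot[7] = $toffeeD
Sorted (with $ < everything):
  sorted[0] = $toffeeD  (last char: 'D')
  sorted[1] = D$toffee  (last char: 'e')
  sorted[2] = eD$toffe  (last char: 'e')
  sorted[3] = eeD$toff  (last char: 'f')
  sorted[4] = feeD$tof  (last char: 'f')
  sorted[5] = ffeeD$to  (last char: 'o')
  sorted[6] = offeeD$t  (last char: 't')
  sorted[7] = toffeeD$  (last char: '$')
Last column: Deeffot$
Original string S is at sorted index 7

Answer: Deeffot$
7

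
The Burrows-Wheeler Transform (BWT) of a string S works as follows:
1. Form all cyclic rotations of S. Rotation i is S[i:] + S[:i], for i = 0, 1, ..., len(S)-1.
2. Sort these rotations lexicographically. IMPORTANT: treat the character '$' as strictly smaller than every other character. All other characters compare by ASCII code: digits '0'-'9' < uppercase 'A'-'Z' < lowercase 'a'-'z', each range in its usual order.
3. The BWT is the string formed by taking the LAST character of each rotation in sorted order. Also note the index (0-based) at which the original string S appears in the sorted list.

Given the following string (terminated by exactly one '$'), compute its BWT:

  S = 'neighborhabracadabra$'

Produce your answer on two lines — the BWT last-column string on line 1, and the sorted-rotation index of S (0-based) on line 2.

All 21 rotations (rotation i = S[i:]+S[:i]):
  rot[0] = neighborhabracadabra$
  rot[1] = eighborhabracadabra$n
  rot[2] = ighborhabracadabra$ne
  rot[3] = ghborhabracadabra$nei
  rot[4] = hborhabracadabra$neig
  rot[5] = borhabracadabra$neigh
  rot[6] = orhabracadabra$neighb
  rot[7] = rhabracadabra$neighbo
  rot[8] = habracadabra$neighbor
  rot[9] = abracadabra$neighborh
  rot[10] = bracadabra$neighborha
  rot[11] = racadabra$neighborhab
  rot[12] = acadabra$neighborhabr
  rot[13] = cadabra$neighborhabra
  rot[14] = adabra$neighborhabrac
  rot[15] = dabra$neighborhabraca
  rot[16] = abra$neighborhabracad
  rot[17] = bra$neighborhabracada
  rot[18] = ra$neighborhabracadab
  rot[19] = a$neighborhabracadabr
  rot[20] = $neighborhabracadabra
Sorted (with $ < everything):
  sorted[0] = $neighborhabracadabra  (last char: 'a')
  sorted[1] = a$neighborhabracadabr  (last char: 'r')
  sorted[2] = abra$neighborhabracad  (last char: 'd')
  sorted[3] = abracadabra$neighborh  (last char: 'h')
  sorted[4] = acadabra$neighborhabr  (last char: 'r')
  sorted[5] = adabra$neighborhabrac  (last char: 'c')
  sorted[6] = borhabracadabra$neigh  (last char: 'h')
  sorted[7] = bra$neighborhabracada  (last char: 'a')
  sorted[8] = bracadabra$neighborha  (last char: 'a')
  sorted[9] = cadabra$neighborhabra  (last char: 'a')
  sorted[10] = dabra$neighborhabraca  (last char: 'a')
  sorted[11] = eighborhabracadabra$n  (last char: 'n')
  sorted[12] = ghborhabracadabra$nei  (last char: 'i')
  sorted[13] = habracadabra$neighbor  (last char: 'r')
  sorted[14] = hborhabracadabra$neig  (last char: 'g')
  sorted[15] = ighborhabracadabra$ne  (last char: 'e')
  sorted[16] = neighborhabracadabra$  (last char: '$')
  sorted[17] = orhabracadabra$neighb  (last char: 'b')
  sorted[18] = ra$neighborhabracadab  (last char: 'b')
  sorted[19] = racadabra$neighborhab  (last char: 'b')
  sorted[20] = rhabracadabra$neighbo  (last char: 'o')
Last column: ardhrchaaaanirge$bbbo
Original string S is at sorted index 16

Answer: ardhrchaaaanirge$bbbo
16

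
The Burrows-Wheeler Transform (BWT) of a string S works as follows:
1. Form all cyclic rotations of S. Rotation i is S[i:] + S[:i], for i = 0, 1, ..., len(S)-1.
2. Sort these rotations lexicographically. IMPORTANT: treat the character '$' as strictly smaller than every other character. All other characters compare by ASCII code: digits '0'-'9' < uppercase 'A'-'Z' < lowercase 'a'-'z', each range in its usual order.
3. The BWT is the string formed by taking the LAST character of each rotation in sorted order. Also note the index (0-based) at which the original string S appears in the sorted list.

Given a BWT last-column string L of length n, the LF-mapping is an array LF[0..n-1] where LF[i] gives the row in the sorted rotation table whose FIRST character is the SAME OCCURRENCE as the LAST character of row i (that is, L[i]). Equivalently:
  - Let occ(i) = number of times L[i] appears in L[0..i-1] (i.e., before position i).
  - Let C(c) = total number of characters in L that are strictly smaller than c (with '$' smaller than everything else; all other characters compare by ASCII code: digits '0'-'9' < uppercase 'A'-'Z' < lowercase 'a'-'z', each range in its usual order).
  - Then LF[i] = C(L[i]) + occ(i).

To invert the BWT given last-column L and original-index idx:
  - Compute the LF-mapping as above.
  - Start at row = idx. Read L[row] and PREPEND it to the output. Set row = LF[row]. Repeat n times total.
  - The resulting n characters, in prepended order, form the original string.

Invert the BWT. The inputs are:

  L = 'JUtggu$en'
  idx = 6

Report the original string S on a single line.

LF mapping: 1 2 7 4 5 8 0 3 6
Walk LF starting at row 6, prepending L[row]:
  step 1: row=6, L[6]='$', prepend. Next row=LF[6]=0
  step 2: row=0, L[0]='J', prepend. Next row=LF[0]=1
  step 3: row=1, L[1]='U', prepend. Next row=LF[1]=2
  step 4: row=2, L[2]='t', prepend. Next row=LF[2]=7
  step 5: row=7, L[7]='e', prepend. Next row=LF[7]=3
  step 6: row=3, L[3]='g', prepend. Next row=LF[3]=4
  step 7: row=4, L[4]='g', prepend. Next row=LF[4]=5
  step 8: row=5, L[5]='u', prepend. Next row=LF[5]=8
  step 9: row=8, L[8]='n', prepend. Next row=LF[8]=6
Reversed output: nuggetUJ$

Answer: nuggetUJ$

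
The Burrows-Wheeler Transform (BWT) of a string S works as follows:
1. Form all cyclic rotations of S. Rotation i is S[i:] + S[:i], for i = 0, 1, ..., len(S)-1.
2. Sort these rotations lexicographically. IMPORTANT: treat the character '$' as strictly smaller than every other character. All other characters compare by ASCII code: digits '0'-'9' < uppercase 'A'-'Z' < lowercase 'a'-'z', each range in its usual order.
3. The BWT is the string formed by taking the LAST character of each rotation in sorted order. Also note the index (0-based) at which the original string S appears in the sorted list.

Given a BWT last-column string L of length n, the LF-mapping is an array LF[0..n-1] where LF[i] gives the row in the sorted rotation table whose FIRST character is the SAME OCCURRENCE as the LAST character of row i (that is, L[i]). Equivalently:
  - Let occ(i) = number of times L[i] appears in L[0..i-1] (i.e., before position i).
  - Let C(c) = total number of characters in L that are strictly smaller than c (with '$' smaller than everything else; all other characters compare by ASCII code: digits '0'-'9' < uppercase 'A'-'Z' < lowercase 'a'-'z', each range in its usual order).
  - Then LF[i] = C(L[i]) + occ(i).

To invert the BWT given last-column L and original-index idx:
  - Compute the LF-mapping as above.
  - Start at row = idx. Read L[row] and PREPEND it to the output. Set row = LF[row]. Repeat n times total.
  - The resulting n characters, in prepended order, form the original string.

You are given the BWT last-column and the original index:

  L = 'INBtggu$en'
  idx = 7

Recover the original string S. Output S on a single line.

LF mapping: 2 3 1 8 5 6 9 0 4 7
Walk LF starting at row 7, prepending L[row]:
  step 1: row=7, L[7]='$', prepend. Next row=LF[7]=0
  step 2: row=0, L[0]='I', prepend. Next row=LF[0]=2
  step 3: row=2, L[2]='B', prepend. Next row=LF[2]=1
  step 4: row=1, L[1]='N', prepend. Next row=LF[1]=3
  step 5: row=3, L[3]='t', prepend. Next row=LF[3]=8
  step 6: row=8, L[8]='e', prepend. Next row=LF[8]=4
  step 7: row=4, L[4]='g', prepend. Next row=LF[4]=5
  step 8: row=5, L[5]='g', prepend. Next row=LF[5]=6
  step 9: row=6, L[6]='u', prepend. Next row=LF[6]=9
  step 10: row=9, L[9]='n', prepend. Next row=LF[9]=7
Reversed output: nuggetNBI$

Answer: nuggetNBI$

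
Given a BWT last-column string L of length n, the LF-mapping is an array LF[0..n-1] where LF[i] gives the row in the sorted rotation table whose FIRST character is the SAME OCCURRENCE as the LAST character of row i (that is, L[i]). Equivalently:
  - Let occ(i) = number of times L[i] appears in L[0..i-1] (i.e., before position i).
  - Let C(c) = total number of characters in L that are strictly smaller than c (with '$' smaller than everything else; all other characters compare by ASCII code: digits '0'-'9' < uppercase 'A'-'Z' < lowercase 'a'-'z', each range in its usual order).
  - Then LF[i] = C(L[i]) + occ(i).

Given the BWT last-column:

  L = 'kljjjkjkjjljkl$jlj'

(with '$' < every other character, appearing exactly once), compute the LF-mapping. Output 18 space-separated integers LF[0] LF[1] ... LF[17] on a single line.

Char counts: '$':1, 'j':9, 'k':4, 'l':4
C (first-col start): C('$')=0, C('j')=1, C('k')=10, C('l')=14
L[0]='k': occ=0, LF[0]=C('k')+0=10+0=10
L[1]='l': occ=0, LF[1]=C('l')+0=14+0=14
L[2]='j': occ=0, LF[2]=C('j')+0=1+0=1
L[3]='j': occ=1, LF[3]=C('j')+1=1+1=2
L[4]='j': occ=2, LF[4]=C('j')+2=1+2=3
L[5]='k': occ=1, LF[5]=C('k')+1=10+1=11
L[6]='j': occ=3, LF[6]=C('j')+3=1+3=4
L[7]='k': occ=2, LF[7]=C('k')+2=10+2=12
L[8]='j': occ=4, LF[8]=C('j')+4=1+4=5
L[9]='j': occ=5, LF[9]=C('j')+5=1+5=6
L[10]='l': occ=1, LF[10]=C('l')+1=14+1=15
L[11]='j': occ=6, LF[11]=C('j')+6=1+6=7
L[12]='k': occ=3, LF[12]=C('k')+3=10+3=13
L[13]='l': occ=2, LF[13]=C('l')+2=14+2=16
L[14]='$': occ=0, LF[14]=C('$')+0=0+0=0
L[15]='j': occ=7, LF[15]=C('j')+7=1+7=8
L[16]='l': occ=3, LF[16]=C('l')+3=14+3=17
L[17]='j': occ=8, LF[17]=C('j')+8=1+8=9

Answer: 10 14 1 2 3 11 4 12 5 6 15 7 13 16 0 8 17 9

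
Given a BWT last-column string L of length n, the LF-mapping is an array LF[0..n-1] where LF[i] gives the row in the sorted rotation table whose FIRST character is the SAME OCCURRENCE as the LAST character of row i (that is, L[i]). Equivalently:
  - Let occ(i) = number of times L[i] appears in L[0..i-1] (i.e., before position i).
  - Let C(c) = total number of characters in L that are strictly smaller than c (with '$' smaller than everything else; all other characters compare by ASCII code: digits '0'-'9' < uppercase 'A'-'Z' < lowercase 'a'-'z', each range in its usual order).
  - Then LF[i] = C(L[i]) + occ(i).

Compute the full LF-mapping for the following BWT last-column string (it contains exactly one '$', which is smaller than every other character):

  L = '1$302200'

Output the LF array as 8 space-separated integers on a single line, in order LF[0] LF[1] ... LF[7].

Answer: 4 0 7 1 5 6 2 3

Derivation:
Char counts: '$':1, '0':3, '1':1, '2':2, '3':1
C (first-col start): C('$')=0, C('0')=1, C('1')=4, C('2')=5, C('3')=7
L[0]='1': occ=0, LF[0]=C('1')+0=4+0=4
L[1]='$': occ=0, LF[1]=C('$')+0=0+0=0
L[2]='3': occ=0, LF[2]=C('3')+0=7+0=7
L[3]='0': occ=0, LF[3]=C('0')+0=1+0=1
L[4]='2': occ=0, LF[4]=C('2')+0=5+0=5
L[5]='2': occ=1, LF[5]=C('2')+1=5+1=6
L[6]='0': occ=1, LF[6]=C('0')+1=1+1=2
L[7]='0': occ=2, LF[7]=C('0')+2=1+2=3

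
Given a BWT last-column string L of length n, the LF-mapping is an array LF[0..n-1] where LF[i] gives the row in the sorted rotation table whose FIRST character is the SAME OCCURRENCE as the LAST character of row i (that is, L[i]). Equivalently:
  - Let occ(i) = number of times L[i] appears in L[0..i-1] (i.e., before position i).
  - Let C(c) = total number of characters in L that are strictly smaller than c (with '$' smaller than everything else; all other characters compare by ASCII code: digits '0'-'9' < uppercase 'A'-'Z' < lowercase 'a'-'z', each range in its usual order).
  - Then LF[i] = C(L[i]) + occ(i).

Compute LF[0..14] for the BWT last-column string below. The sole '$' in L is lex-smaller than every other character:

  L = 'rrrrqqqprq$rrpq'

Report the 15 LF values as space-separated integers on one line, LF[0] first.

Answer: 8 9 10 11 3 4 5 1 12 6 0 13 14 2 7

Derivation:
Char counts: '$':1, 'p':2, 'q':5, 'r':7
C (first-col start): C('$')=0, C('p')=1, C('q')=3, C('r')=8
L[0]='r': occ=0, LF[0]=C('r')+0=8+0=8
L[1]='r': occ=1, LF[1]=C('r')+1=8+1=9
L[2]='r': occ=2, LF[2]=C('r')+2=8+2=10
L[3]='r': occ=3, LF[3]=C('r')+3=8+3=11
L[4]='q': occ=0, LF[4]=C('q')+0=3+0=3
L[5]='q': occ=1, LF[5]=C('q')+1=3+1=4
L[6]='q': occ=2, LF[6]=C('q')+2=3+2=5
L[7]='p': occ=0, LF[7]=C('p')+0=1+0=1
L[8]='r': occ=4, LF[8]=C('r')+4=8+4=12
L[9]='q': occ=3, LF[9]=C('q')+3=3+3=6
L[10]='$': occ=0, LF[10]=C('$')+0=0+0=0
L[11]='r': occ=5, LF[11]=C('r')+5=8+5=13
L[12]='r': occ=6, LF[12]=C('r')+6=8+6=14
L[13]='p': occ=1, LF[13]=C('p')+1=1+1=2
L[14]='q': occ=4, LF[14]=C('q')+4=3+4=7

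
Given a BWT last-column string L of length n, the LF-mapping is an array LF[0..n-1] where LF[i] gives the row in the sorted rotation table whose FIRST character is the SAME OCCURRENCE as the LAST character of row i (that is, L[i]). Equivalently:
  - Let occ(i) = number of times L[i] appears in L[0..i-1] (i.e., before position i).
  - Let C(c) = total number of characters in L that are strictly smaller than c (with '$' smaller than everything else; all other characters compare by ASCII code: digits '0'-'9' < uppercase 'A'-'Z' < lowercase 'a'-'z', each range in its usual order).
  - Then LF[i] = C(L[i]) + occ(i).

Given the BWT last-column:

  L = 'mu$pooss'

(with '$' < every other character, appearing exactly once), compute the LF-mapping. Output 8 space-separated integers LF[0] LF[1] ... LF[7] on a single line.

Answer: 1 7 0 4 2 3 5 6

Derivation:
Char counts: '$':1, 'm':1, 'o':2, 'p':1, 's':2, 'u':1
C (first-col start): C('$')=0, C('m')=1, C('o')=2, C('p')=4, C('s')=5, C('u')=7
L[0]='m': occ=0, LF[0]=C('m')+0=1+0=1
L[1]='u': occ=0, LF[1]=C('u')+0=7+0=7
L[2]='$': occ=0, LF[2]=C('$')+0=0+0=0
L[3]='p': occ=0, LF[3]=C('p')+0=4+0=4
L[4]='o': occ=0, LF[4]=C('o')+0=2+0=2
L[5]='o': occ=1, LF[5]=C('o')+1=2+1=3
L[6]='s': occ=0, LF[6]=C('s')+0=5+0=5
L[7]='s': occ=1, LF[7]=C('s')+1=5+1=6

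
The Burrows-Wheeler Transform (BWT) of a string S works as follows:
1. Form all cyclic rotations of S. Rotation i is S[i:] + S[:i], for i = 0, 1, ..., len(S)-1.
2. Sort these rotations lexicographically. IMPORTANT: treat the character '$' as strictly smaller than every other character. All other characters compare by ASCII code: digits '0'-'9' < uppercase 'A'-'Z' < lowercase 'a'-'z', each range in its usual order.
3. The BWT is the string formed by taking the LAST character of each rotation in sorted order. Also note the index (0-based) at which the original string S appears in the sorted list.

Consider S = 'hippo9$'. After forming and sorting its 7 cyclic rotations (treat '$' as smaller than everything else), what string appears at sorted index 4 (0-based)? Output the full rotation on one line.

Answer: o9$hipp

Derivation:
All 7 rotations (rotation i = S[i:]+S[:i]):
  rot[0] = hippo9$
  rot[1] = ippo9$h
  rot[2] = ppo9$hi
  rot[3] = po9$hip
  rot[4] = o9$hipp
  rot[5] = 9$hippo
  rot[6] = $hippo9
Sorted (with $ < everything):
  sorted[0] = $hippo9
  sorted[1] = 9$hippo
  sorted[2] = hippo9$
  sorted[3] = ippo9$h
  sorted[4] = o9$hipp
  sorted[5] = po9$hip
  sorted[6] = ppo9$hi
sorted[4] = o9$hipp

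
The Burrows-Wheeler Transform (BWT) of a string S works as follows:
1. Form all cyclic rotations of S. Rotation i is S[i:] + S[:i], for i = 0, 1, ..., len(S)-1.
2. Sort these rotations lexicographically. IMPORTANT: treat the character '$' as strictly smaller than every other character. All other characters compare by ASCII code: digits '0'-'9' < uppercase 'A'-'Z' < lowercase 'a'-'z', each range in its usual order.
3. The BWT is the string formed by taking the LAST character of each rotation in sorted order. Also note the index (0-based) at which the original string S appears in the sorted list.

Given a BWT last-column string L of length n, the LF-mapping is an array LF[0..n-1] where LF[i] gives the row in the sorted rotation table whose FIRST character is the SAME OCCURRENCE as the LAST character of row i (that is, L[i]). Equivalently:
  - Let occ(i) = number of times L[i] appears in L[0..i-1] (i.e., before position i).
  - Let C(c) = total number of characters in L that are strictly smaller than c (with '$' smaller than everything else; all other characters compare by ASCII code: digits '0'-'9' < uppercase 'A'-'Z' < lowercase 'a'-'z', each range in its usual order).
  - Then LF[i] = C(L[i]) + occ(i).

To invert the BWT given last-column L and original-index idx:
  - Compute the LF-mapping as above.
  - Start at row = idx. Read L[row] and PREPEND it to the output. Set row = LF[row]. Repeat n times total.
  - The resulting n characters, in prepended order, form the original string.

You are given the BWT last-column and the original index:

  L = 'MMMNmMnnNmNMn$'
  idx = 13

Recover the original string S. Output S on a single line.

LF mapping: 1 2 3 6 9 4 11 12 7 10 8 5 13 0
Walk LF starting at row 13, prepending L[row]:
  step 1: row=13, L[13]='$', prepend. Next row=LF[13]=0
  step 2: row=0, L[0]='M', prepend. Next row=LF[0]=1
  step 3: row=1, L[1]='M', prepend. Next row=LF[1]=2
  step 4: row=2, L[2]='M', prepend. Next row=LF[2]=3
  step 5: row=3, L[3]='N', prepend. Next row=LF[3]=6
  step 6: row=6, L[6]='n', prepend. Next row=LF[6]=11
  step 7: row=11, L[11]='M', prepend. Next row=LF[11]=5
  step 8: row=5, L[5]='M', prepend. Next row=LF[5]=4
  step 9: row=4, L[4]='m', prepend. Next row=LF[4]=9
  step 10: row=9, L[9]='m', prepend. Next row=LF[9]=10
  step 11: row=10, L[10]='N', prepend. Next row=LF[10]=8
  step 12: row=8, L[8]='N', prepend. Next row=LF[8]=7
  step 13: row=7, L[7]='n', prepend. Next row=LF[7]=12
  step 14: row=12, L[12]='n', prepend. Next row=LF[12]=13
Reversed output: nnNNmmMMnNMMM$

Answer: nnNNmmMMnNMMM$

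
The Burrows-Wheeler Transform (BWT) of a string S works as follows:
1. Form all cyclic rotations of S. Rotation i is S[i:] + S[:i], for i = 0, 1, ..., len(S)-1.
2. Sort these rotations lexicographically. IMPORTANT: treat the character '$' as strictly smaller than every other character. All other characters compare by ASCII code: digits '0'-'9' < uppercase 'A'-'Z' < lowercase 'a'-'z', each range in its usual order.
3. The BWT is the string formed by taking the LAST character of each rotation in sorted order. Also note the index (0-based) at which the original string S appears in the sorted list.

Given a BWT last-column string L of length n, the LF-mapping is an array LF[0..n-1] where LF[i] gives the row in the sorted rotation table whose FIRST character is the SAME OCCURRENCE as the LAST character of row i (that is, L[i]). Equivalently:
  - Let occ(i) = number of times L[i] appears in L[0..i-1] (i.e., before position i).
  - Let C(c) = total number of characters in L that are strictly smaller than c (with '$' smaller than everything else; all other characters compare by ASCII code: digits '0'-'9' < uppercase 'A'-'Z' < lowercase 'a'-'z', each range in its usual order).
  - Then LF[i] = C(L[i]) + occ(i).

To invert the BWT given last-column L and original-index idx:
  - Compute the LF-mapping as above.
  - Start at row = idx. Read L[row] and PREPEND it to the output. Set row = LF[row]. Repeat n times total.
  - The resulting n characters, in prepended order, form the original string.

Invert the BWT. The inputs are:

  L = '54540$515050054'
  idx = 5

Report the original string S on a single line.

Answer: 14054005455505$

Derivation:
LF mapping: 9 6 10 7 1 0 11 5 12 2 13 3 4 14 8
Walk LF starting at row 5, prepending L[row]:
  step 1: row=5, L[5]='$', prepend. Next row=LF[5]=0
  step 2: row=0, L[0]='5', prepend. Next row=LF[0]=9
  step 3: row=9, L[9]='0', prepend. Next row=LF[9]=2
  step 4: row=2, L[2]='5', prepend. Next row=LF[2]=10
  step 5: row=10, L[10]='5', prepend. Next row=LF[10]=13
  step 6: row=13, L[13]='5', prepend. Next row=LF[13]=14
  step 7: row=14, L[14]='4', prepend. Next row=LF[14]=8
  step 8: row=8, L[8]='5', prepend. Next row=LF[8]=12
  step 9: row=12, L[12]='0', prepend. Next row=LF[12]=4
  step 10: row=4, L[4]='0', prepend. Next row=LF[4]=1
  step 11: row=1, L[1]='4', prepend. Next row=LF[1]=6
  step 12: row=6, L[6]='5', prepend. Next row=LF[6]=11
  step 13: row=11, L[11]='0', prepend. Next row=LF[11]=3
  step 14: row=3, L[3]='4', prepend. Next row=LF[3]=7
  step 15: row=7, L[7]='1', prepend. Next row=LF[7]=5
Reversed output: 14054005455505$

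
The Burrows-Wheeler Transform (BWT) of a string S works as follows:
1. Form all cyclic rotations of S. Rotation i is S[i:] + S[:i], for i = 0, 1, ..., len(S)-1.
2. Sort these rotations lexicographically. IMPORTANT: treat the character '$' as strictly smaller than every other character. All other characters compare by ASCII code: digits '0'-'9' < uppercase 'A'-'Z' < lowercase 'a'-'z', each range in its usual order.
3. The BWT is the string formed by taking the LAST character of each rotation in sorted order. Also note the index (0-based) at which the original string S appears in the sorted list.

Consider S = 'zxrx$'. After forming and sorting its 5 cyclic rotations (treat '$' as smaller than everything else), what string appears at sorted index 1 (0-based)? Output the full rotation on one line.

All 5 rotations (rotation i = S[i:]+S[:i]):
  rot[0] = zxrx$
  rot[1] = xrx$z
  rot[2] = rx$zx
  rot[3] = x$zxr
  rot[4] = $zxrx
Sorted (with $ < everything):
  sorted[0] = $zxrx
  sorted[1] = rx$zx
  sorted[2] = x$zxr
  sorted[3] = xrx$z
  sorted[4] = zxrx$
sorted[1] = rx$zx

Answer: rx$zx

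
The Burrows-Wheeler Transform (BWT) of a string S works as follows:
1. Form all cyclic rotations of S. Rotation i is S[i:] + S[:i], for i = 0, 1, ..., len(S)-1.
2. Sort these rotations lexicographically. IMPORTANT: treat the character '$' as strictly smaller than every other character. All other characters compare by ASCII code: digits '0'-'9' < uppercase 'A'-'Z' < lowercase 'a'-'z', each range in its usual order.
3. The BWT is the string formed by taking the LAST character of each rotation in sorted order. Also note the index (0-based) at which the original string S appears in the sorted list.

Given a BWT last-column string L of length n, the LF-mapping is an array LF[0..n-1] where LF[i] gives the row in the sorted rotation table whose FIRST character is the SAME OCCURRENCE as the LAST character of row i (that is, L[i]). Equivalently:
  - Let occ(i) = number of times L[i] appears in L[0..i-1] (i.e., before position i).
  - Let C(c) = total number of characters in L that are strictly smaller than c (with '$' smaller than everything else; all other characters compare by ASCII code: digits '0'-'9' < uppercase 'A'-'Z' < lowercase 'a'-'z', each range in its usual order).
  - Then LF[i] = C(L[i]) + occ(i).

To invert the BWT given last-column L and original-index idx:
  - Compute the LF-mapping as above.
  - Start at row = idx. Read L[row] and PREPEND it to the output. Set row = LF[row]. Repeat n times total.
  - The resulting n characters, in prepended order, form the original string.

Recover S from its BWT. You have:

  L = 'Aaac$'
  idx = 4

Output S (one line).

LF mapping: 1 2 3 4 0
Walk LF starting at row 4, prepending L[row]:
  step 1: row=4, L[4]='$', prepend. Next row=LF[4]=0
  step 2: row=0, L[0]='A', prepend. Next row=LF[0]=1
  step 3: row=1, L[1]='a', prepend. Next row=LF[1]=2
  step 4: row=2, L[2]='a', prepend. Next row=LF[2]=3
  step 5: row=3, L[3]='c', prepend. Next row=LF[3]=4
Reversed output: caaA$

Answer: caaA$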